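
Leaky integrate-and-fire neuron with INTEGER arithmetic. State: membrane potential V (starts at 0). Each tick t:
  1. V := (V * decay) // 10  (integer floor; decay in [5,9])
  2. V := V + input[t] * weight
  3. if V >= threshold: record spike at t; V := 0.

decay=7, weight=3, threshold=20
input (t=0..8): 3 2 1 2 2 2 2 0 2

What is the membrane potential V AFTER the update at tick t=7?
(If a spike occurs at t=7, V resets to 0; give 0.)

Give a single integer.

Answer: 11

Derivation:
t=0: input=3 -> V=9
t=1: input=2 -> V=12
t=2: input=1 -> V=11
t=3: input=2 -> V=13
t=4: input=2 -> V=15
t=5: input=2 -> V=16
t=6: input=2 -> V=17
t=7: input=0 -> V=11
t=8: input=2 -> V=13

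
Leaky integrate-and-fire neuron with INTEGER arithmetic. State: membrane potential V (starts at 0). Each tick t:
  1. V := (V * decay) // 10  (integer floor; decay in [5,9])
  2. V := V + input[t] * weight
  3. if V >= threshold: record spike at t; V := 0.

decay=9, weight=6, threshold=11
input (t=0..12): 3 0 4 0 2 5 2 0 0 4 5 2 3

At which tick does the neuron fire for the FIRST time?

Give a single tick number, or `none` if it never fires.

t=0: input=3 -> V=0 FIRE
t=1: input=0 -> V=0
t=2: input=4 -> V=0 FIRE
t=3: input=0 -> V=0
t=4: input=2 -> V=0 FIRE
t=5: input=5 -> V=0 FIRE
t=6: input=2 -> V=0 FIRE
t=7: input=0 -> V=0
t=8: input=0 -> V=0
t=9: input=4 -> V=0 FIRE
t=10: input=5 -> V=0 FIRE
t=11: input=2 -> V=0 FIRE
t=12: input=3 -> V=0 FIRE

Answer: 0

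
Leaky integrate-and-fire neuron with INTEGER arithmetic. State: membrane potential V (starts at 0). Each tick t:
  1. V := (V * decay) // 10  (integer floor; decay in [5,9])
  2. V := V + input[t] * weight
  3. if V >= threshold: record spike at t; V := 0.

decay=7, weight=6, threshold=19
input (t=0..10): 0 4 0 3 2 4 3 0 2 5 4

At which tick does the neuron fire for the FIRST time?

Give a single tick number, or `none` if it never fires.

Answer: 1

Derivation:
t=0: input=0 -> V=0
t=1: input=4 -> V=0 FIRE
t=2: input=0 -> V=0
t=3: input=3 -> V=18
t=4: input=2 -> V=0 FIRE
t=5: input=4 -> V=0 FIRE
t=6: input=3 -> V=18
t=7: input=0 -> V=12
t=8: input=2 -> V=0 FIRE
t=9: input=5 -> V=0 FIRE
t=10: input=4 -> V=0 FIRE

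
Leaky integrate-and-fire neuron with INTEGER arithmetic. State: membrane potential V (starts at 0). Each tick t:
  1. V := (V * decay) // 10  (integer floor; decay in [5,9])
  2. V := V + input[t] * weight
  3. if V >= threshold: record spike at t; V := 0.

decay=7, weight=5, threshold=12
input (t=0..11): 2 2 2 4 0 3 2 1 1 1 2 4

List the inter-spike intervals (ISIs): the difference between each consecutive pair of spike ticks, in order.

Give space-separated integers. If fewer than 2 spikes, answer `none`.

Answer: 2 2 2 3 1

Derivation:
t=0: input=2 -> V=10
t=1: input=2 -> V=0 FIRE
t=2: input=2 -> V=10
t=3: input=4 -> V=0 FIRE
t=4: input=0 -> V=0
t=5: input=3 -> V=0 FIRE
t=6: input=2 -> V=10
t=7: input=1 -> V=0 FIRE
t=8: input=1 -> V=5
t=9: input=1 -> V=8
t=10: input=2 -> V=0 FIRE
t=11: input=4 -> V=0 FIRE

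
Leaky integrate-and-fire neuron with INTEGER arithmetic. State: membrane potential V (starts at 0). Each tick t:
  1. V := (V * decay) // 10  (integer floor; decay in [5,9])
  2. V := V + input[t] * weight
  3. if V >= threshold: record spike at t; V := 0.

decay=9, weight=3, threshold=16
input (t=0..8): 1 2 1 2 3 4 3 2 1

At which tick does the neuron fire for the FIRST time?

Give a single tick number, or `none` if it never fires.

t=0: input=1 -> V=3
t=1: input=2 -> V=8
t=2: input=1 -> V=10
t=3: input=2 -> V=15
t=4: input=3 -> V=0 FIRE
t=5: input=4 -> V=12
t=6: input=3 -> V=0 FIRE
t=7: input=2 -> V=6
t=8: input=1 -> V=8

Answer: 4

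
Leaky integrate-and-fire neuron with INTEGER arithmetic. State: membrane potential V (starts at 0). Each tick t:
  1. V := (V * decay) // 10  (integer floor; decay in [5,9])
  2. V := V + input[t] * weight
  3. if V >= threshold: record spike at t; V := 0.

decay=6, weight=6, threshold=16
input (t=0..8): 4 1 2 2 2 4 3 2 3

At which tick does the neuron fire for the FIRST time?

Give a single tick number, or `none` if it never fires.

Answer: 0

Derivation:
t=0: input=4 -> V=0 FIRE
t=1: input=1 -> V=6
t=2: input=2 -> V=15
t=3: input=2 -> V=0 FIRE
t=4: input=2 -> V=12
t=5: input=4 -> V=0 FIRE
t=6: input=3 -> V=0 FIRE
t=7: input=2 -> V=12
t=8: input=3 -> V=0 FIRE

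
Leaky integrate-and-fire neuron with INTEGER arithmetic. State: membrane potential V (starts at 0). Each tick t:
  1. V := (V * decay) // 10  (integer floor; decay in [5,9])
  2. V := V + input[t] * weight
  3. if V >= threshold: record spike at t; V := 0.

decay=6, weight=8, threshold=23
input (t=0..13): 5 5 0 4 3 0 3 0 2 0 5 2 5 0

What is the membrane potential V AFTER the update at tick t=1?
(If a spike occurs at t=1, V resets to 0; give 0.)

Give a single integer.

Answer: 0

Derivation:
t=0: input=5 -> V=0 FIRE
t=1: input=5 -> V=0 FIRE
t=2: input=0 -> V=0
t=3: input=4 -> V=0 FIRE
t=4: input=3 -> V=0 FIRE
t=5: input=0 -> V=0
t=6: input=3 -> V=0 FIRE
t=7: input=0 -> V=0
t=8: input=2 -> V=16
t=9: input=0 -> V=9
t=10: input=5 -> V=0 FIRE
t=11: input=2 -> V=16
t=12: input=5 -> V=0 FIRE
t=13: input=0 -> V=0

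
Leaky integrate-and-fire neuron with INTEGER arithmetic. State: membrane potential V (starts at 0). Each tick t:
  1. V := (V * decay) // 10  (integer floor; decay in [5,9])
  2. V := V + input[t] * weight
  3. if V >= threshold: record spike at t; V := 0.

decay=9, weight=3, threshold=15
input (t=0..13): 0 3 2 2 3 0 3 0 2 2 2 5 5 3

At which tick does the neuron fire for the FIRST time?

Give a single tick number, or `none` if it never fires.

t=0: input=0 -> V=0
t=1: input=3 -> V=9
t=2: input=2 -> V=14
t=3: input=2 -> V=0 FIRE
t=4: input=3 -> V=9
t=5: input=0 -> V=8
t=6: input=3 -> V=0 FIRE
t=7: input=0 -> V=0
t=8: input=2 -> V=6
t=9: input=2 -> V=11
t=10: input=2 -> V=0 FIRE
t=11: input=5 -> V=0 FIRE
t=12: input=5 -> V=0 FIRE
t=13: input=3 -> V=9

Answer: 3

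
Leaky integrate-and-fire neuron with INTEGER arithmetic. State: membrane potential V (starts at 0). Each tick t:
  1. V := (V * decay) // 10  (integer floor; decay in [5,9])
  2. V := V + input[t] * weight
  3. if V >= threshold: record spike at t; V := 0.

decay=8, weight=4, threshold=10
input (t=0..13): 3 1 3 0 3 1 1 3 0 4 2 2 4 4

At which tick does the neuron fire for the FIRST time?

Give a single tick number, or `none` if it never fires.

t=0: input=3 -> V=0 FIRE
t=1: input=1 -> V=4
t=2: input=3 -> V=0 FIRE
t=3: input=0 -> V=0
t=4: input=3 -> V=0 FIRE
t=5: input=1 -> V=4
t=6: input=1 -> V=7
t=7: input=3 -> V=0 FIRE
t=8: input=0 -> V=0
t=9: input=4 -> V=0 FIRE
t=10: input=2 -> V=8
t=11: input=2 -> V=0 FIRE
t=12: input=4 -> V=0 FIRE
t=13: input=4 -> V=0 FIRE

Answer: 0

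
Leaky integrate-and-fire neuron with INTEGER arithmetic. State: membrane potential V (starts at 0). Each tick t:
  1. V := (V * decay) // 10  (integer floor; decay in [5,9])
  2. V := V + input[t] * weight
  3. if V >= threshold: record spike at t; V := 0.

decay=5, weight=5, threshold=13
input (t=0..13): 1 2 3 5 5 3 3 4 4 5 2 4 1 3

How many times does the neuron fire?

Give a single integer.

Answer: 10

Derivation:
t=0: input=1 -> V=5
t=1: input=2 -> V=12
t=2: input=3 -> V=0 FIRE
t=3: input=5 -> V=0 FIRE
t=4: input=5 -> V=0 FIRE
t=5: input=3 -> V=0 FIRE
t=6: input=3 -> V=0 FIRE
t=7: input=4 -> V=0 FIRE
t=8: input=4 -> V=0 FIRE
t=9: input=5 -> V=0 FIRE
t=10: input=2 -> V=10
t=11: input=4 -> V=0 FIRE
t=12: input=1 -> V=5
t=13: input=3 -> V=0 FIRE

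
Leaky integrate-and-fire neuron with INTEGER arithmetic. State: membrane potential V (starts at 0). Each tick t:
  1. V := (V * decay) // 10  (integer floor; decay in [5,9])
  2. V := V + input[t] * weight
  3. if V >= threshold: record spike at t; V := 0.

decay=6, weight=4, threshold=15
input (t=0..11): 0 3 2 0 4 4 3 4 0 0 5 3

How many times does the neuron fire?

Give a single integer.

Answer: 5

Derivation:
t=0: input=0 -> V=0
t=1: input=3 -> V=12
t=2: input=2 -> V=0 FIRE
t=3: input=0 -> V=0
t=4: input=4 -> V=0 FIRE
t=5: input=4 -> V=0 FIRE
t=6: input=3 -> V=12
t=7: input=4 -> V=0 FIRE
t=8: input=0 -> V=0
t=9: input=0 -> V=0
t=10: input=5 -> V=0 FIRE
t=11: input=3 -> V=12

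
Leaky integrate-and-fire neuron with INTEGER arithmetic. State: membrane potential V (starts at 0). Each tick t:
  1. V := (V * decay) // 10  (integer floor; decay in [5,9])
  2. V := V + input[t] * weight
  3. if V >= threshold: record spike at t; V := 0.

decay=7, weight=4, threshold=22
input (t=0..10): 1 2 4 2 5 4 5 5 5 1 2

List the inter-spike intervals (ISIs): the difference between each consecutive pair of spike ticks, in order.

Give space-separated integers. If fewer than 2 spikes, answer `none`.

Answer: 2 2 2

Derivation:
t=0: input=1 -> V=4
t=1: input=2 -> V=10
t=2: input=4 -> V=0 FIRE
t=3: input=2 -> V=8
t=4: input=5 -> V=0 FIRE
t=5: input=4 -> V=16
t=6: input=5 -> V=0 FIRE
t=7: input=5 -> V=20
t=8: input=5 -> V=0 FIRE
t=9: input=1 -> V=4
t=10: input=2 -> V=10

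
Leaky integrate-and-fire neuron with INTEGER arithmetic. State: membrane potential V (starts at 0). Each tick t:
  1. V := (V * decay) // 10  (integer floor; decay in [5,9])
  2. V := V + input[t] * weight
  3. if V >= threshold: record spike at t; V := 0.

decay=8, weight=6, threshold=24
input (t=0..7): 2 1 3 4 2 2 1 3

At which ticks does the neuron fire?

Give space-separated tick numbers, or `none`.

Answer: 2 3 7

Derivation:
t=0: input=2 -> V=12
t=1: input=1 -> V=15
t=2: input=3 -> V=0 FIRE
t=3: input=4 -> V=0 FIRE
t=4: input=2 -> V=12
t=5: input=2 -> V=21
t=6: input=1 -> V=22
t=7: input=3 -> V=0 FIRE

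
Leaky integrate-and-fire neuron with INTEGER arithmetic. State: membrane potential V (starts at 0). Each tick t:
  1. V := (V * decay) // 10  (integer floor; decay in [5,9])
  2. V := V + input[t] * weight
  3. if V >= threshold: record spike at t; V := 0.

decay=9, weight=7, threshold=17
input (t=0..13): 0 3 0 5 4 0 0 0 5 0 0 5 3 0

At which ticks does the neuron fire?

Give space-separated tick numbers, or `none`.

Answer: 1 3 4 8 11 12

Derivation:
t=0: input=0 -> V=0
t=1: input=3 -> V=0 FIRE
t=2: input=0 -> V=0
t=3: input=5 -> V=0 FIRE
t=4: input=4 -> V=0 FIRE
t=5: input=0 -> V=0
t=6: input=0 -> V=0
t=7: input=0 -> V=0
t=8: input=5 -> V=0 FIRE
t=9: input=0 -> V=0
t=10: input=0 -> V=0
t=11: input=5 -> V=0 FIRE
t=12: input=3 -> V=0 FIRE
t=13: input=0 -> V=0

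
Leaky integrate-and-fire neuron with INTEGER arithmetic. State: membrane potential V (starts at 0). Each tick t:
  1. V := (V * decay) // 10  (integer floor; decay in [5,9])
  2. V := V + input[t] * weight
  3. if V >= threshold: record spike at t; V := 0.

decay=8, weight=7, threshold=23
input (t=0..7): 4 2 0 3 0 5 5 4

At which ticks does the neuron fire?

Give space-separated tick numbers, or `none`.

Answer: 0 3 5 6 7

Derivation:
t=0: input=4 -> V=0 FIRE
t=1: input=2 -> V=14
t=2: input=0 -> V=11
t=3: input=3 -> V=0 FIRE
t=4: input=0 -> V=0
t=5: input=5 -> V=0 FIRE
t=6: input=5 -> V=0 FIRE
t=7: input=4 -> V=0 FIRE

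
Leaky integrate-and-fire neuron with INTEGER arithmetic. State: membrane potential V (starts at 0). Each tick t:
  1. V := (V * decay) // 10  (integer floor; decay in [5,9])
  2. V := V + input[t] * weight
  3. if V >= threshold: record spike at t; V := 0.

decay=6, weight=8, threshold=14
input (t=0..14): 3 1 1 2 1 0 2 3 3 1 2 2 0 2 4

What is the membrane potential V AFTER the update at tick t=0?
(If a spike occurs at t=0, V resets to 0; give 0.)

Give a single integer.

Answer: 0

Derivation:
t=0: input=3 -> V=0 FIRE
t=1: input=1 -> V=8
t=2: input=1 -> V=12
t=3: input=2 -> V=0 FIRE
t=4: input=1 -> V=8
t=5: input=0 -> V=4
t=6: input=2 -> V=0 FIRE
t=7: input=3 -> V=0 FIRE
t=8: input=3 -> V=0 FIRE
t=9: input=1 -> V=8
t=10: input=2 -> V=0 FIRE
t=11: input=2 -> V=0 FIRE
t=12: input=0 -> V=0
t=13: input=2 -> V=0 FIRE
t=14: input=4 -> V=0 FIRE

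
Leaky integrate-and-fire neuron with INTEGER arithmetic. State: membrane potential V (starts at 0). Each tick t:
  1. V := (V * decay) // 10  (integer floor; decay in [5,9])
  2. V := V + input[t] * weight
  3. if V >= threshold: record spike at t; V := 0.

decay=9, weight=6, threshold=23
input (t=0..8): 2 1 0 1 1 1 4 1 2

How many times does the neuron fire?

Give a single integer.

Answer: 2

Derivation:
t=0: input=2 -> V=12
t=1: input=1 -> V=16
t=2: input=0 -> V=14
t=3: input=1 -> V=18
t=4: input=1 -> V=22
t=5: input=1 -> V=0 FIRE
t=6: input=4 -> V=0 FIRE
t=7: input=1 -> V=6
t=8: input=2 -> V=17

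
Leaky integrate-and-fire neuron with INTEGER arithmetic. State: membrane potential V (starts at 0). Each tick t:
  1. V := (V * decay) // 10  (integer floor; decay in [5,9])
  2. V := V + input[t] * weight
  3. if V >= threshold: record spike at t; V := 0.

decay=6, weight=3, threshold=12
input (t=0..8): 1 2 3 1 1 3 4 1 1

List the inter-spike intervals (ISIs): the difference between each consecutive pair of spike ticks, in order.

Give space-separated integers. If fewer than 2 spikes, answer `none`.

Answer: 4

Derivation:
t=0: input=1 -> V=3
t=1: input=2 -> V=7
t=2: input=3 -> V=0 FIRE
t=3: input=1 -> V=3
t=4: input=1 -> V=4
t=5: input=3 -> V=11
t=6: input=4 -> V=0 FIRE
t=7: input=1 -> V=3
t=8: input=1 -> V=4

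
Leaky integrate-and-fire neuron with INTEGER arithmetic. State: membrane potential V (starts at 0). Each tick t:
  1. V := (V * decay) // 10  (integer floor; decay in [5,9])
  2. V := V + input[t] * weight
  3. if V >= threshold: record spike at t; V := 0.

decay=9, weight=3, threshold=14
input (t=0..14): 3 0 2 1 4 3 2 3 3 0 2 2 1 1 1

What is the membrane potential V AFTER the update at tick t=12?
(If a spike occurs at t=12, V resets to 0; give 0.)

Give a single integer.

t=0: input=3 -> V=9
t=1: input=0 -> V=8
t=2: input=2 -> V=13
t=3: input=1 -> V=0 FIRE
t=4: input=4 -> V=12
t=5: input=3 -> V=0 FIRE
t=6: input=2 -> V=6
t=7: input=3 -> V=0 FIRE
t=8: input=3 -> V=9
t=9: input=0 -> V=8
t=10: input=2 -> V=13
t=11: input=2 -> V=0 FIRE
t=12: input=1 -> V=3
t=13: input=1 -> V=5
t=14: input=1 -> V=7

Answer: 3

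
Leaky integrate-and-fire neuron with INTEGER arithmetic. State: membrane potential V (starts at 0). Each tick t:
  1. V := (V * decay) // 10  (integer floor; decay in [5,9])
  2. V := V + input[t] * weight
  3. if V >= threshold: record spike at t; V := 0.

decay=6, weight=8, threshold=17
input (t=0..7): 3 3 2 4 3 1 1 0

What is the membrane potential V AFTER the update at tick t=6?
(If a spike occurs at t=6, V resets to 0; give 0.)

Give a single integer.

Answer: 12

Derivation:
t=0: input=3 -> V=0 FIRE
t=1: input=3 -> V=0 FIRE
t=2: input=2 -> V=16
t=3: input=4 -> V=0 FIRE
t=4: input=3 -> V=0 FIRE
t=5: input=1 -> V=8
t=6: input=1 -> V=12
t=7: input=0 -> V=7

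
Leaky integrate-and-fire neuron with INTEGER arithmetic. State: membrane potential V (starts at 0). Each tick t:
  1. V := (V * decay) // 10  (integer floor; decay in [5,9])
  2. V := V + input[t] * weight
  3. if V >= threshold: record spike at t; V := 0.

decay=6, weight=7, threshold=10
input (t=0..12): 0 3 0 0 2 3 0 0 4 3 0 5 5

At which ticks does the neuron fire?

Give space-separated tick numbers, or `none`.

Answer: 1 4 5 8 9 11 12

Derivation:
t=0: input=0 -> V=0
t=1: input=3 -> V=0 FIRE
t=2: input=0 -> V=0
t=3: input=0 -> V=0
t=4: input=2 -> V=0 FIRE
t=5: input=3 -> V=0 FIRE
t=6: input=0 -> V=0
t=7: input=0 -> V=0
t=8: input=4 -> V=0 FIRE
t=9: input=3 -> V=0 FIRE
t=10: input=0 -> V=0
t=11: input=5 -> V=0 FIRE
t=12: input=5 -> V=0 FIRE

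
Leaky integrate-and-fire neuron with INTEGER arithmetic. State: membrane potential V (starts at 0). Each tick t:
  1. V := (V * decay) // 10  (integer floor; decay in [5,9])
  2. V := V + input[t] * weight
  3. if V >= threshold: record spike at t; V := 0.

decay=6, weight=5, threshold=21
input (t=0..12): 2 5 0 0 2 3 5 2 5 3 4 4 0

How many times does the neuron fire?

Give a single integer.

t=0: input=2 -> V=10
t=1: input=5 -> V=0 FIRE
t=2: input=0 -> V=0
t=3: input=0 -> V=0
t=4: input=2 -> V=10
t=5: input=3 -> V=0 FIRE
t=6: input=5 -> V=0 FIRE
t=7: input=2 -> V=10
t=8: input=5 -> V=0 FIRE
t=9: input=3 -> V=15
t=10: input=4 -> V=0 FIRE
t=11: input=4 -> V=20
t=12: input=0 -> V=12

Answer: 5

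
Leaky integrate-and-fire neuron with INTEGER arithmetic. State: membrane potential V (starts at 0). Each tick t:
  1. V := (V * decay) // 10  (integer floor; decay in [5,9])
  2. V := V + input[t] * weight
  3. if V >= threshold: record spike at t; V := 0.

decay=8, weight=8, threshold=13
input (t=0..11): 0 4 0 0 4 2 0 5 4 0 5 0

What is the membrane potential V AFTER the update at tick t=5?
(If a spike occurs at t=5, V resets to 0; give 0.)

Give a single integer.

Answer: 0

Derivation:
t=0: input=0 -> V=0
t=1: input=4 -> V=0 FIRE
t=2: input=0 -> V=0
t=3: input=0 -> V=0
t=4: input=4 -> V=0 FIRE
t=5: input=2 -> V=0 FIRE
t=6: input=0 -> V=0
t=7: input=5 -> V=0 FIRE
t=8: input=4 -> V=0 FIRE
t=9: input=0 -> V=0
t=10: input=5 -> V=0 FIRE
t=11: input=0 -> V=0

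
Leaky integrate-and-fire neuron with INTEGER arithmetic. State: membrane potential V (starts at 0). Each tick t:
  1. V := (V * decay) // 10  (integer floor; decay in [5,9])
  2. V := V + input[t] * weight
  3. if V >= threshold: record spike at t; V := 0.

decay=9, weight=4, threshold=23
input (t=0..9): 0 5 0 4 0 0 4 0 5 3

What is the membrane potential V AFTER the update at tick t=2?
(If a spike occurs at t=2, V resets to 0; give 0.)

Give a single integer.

Answer: 18

Derivation:
t=0: input=0 -> V=0
t=1: input=5 -> V=20
t=2: input=0 -> V=18
t=3: input=4 -> V=0 FIRE
t=4: input=0 -> V=0
t=5: input=0 -> V=0
t=6: input=4 -> V=16
t=7: input=0 -> V=14
t=8: input=5 -> V=0 FIRE
t=9: input=3 -> V=12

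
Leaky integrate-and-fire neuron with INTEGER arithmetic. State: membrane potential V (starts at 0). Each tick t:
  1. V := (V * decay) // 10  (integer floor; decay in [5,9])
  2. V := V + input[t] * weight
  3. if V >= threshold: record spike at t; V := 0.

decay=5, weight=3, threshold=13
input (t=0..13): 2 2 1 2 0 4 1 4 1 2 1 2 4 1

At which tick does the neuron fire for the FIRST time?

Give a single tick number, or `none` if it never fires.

Answer: 5

Derivation:
t=0: input=2 -> V=6
t=1: input=2 -> V=9
t=2: input=1 -> V=7
t=3: input=2 -> V=9
t=4: input=0 -> V=4
t=5: input=4 -> V=0 FIRE
t=6: input=1 -> V=3
t=7: input=4 -> V=0 FIRE
t=8: input=1 -> V=3
t=9: input=2 -> V=7
t=10: input=1 -> V=6
t=11: input=2 -> V=9
t=12: input=4 -> V=0 FIRE
t=13: input=1 -> V=3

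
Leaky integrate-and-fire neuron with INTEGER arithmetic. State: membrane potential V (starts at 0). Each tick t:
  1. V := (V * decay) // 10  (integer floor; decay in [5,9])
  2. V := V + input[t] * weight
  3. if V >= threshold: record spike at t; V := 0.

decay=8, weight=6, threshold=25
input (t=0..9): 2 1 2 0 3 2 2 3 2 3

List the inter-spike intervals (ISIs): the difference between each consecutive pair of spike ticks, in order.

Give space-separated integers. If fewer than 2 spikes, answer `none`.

Answer: 3 2

Derivation:
t=0: input=2 -> V=12
t=1: input=1 -> V=15
t=2: input=2 -> V=24
t=3: input=0 -> V=19
t=4: input=3 -> V=0 FIRE
t=5: input=2 -> V=12
t=6: input=2 -> V=21
t=7: input=3 -> V=0 FIRE
t=8: input=2 -> V=12
t=9: input=3 -> V=0 FIRE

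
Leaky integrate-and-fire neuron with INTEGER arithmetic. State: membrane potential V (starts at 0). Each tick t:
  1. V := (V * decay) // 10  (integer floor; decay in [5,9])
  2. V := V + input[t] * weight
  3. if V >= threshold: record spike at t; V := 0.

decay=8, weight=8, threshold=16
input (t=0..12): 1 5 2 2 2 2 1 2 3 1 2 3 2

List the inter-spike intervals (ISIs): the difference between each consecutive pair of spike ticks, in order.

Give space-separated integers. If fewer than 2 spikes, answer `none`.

Answer: 1 1 1 1 2 1 2 1 1

Derivation:
t=0: input=1 -> V=8
t=1: input=5 -> V=0 FIRE
t=2: input=2 -> V=0 FIRE
t=3: input=2 -> V=0 FIRE
t=4: input=2 -> V=0 FIRE
t=5: input=2 -> V=0 FIRE
t=6: input=1 -> V=8
t=7: input=2 -> V=0 FIRE
t=8: input=3 -> V=0 FIRE
t=9: input=1 -> V=8
t=10: input=2 -> V=0 FIRE
t=11: input=3 -> V=0 FIRE
t=12: input=2 -> V=0 FIRE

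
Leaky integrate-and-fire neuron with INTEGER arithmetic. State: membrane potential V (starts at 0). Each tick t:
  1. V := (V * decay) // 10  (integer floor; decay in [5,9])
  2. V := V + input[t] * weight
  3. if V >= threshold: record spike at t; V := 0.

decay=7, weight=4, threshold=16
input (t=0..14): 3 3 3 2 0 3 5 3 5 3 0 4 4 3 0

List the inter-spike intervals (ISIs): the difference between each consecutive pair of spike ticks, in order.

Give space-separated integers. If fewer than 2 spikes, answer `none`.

Answer: 2 3 2 3 1

Derivation:
t=0: input=3 -> V=12
t=1: input=3 -> V=0 FIRE
t=2: input=3 -> V=12
t=3: input=2 -> V=0 FIRE
t=4: input=0 -> V=0
t=5: input=3 -> V=12
t=6: input=5 -> V=0 FIRE
t=7: input=3 -> V=12
t=8: input=5 -> V=0 FIRE
t=9: input=3 -> V=12
t=10: input=0 -> V=8
t=11: input=4 -> V=0 FIRE
t=12: input=4 -> V=0 FIRE
t=13: input=3 -> V=12
t=14: input=0 -> V=8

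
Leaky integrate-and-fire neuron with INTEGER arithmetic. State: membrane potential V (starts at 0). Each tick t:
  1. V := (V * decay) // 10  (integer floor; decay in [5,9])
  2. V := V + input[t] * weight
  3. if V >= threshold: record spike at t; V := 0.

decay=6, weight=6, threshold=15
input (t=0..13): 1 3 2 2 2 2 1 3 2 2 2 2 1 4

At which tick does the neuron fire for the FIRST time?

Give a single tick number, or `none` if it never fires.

Answer: 1

Derivation:
t=0: input=1 -> V=6
t=1: input=3 -> V=0 FIRE
t=2: input=2 -> V=12
t=3: input=2 -> V=0 FIRE
t=4: input=2 -> V=12
t=5: input=2 -> V=0 FIRE
t=6: input=1 -> V=6
t=7: input=3 -> V=0 FIRE
t=8: input=2 -> V=12
t=9: input=2 -> V=0 FIRE
t=10: input=2 -> V=12
t=11: input=2 -> V=0 FIRE
t=12: input=1 -> V=6
t=13: input=4 -> V=0 FIRE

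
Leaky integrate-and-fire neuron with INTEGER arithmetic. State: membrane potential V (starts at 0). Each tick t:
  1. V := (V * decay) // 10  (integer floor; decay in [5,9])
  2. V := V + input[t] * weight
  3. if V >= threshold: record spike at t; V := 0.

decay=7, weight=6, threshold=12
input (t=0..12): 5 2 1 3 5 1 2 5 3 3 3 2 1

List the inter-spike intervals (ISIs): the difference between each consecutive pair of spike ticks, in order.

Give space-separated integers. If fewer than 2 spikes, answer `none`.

t=0: input=5 -> V=0 FIRE
t=1: input=2 -> V=0 FIRE
t=2: input=1 -> V=6
t=3: input=3 -> V=0 FIRE
t=4: input=5 -> V=0 FIRE
t=5: input=1 -> V=6
t=6: input=2 -> V=0 FIRE
t=7: input=5 -> V=0 FIRE
t=8: input=3 -> V=0 FIRE
t=9: input=3 -> V=0 FIRE
t=10: input=3 -> V=0 FIRE
t=11: input=2 -> V=0 FIRE
t=12: input=1 -> V=6

Answer: 1 2 1 2 1 1 1 1 1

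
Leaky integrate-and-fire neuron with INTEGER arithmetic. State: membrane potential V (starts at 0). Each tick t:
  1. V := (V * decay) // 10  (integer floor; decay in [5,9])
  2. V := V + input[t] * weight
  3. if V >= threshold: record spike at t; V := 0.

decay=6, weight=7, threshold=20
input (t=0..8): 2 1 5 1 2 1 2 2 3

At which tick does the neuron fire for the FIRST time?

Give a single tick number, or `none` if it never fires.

Answer: 2

Derivation:
t=0: input=2 -> V=14
t=1: input=1 -> V=15
t=2: input=5 -> V=0 FIRE
t=3: input=1 -> V=7
t=4: input=2 -> V=18
t=5: input=1 -> V=17
t=6: input=2 -> V=0 FIRE
t=7: input=2 -> V=14
t=8: input=3 -> V=0 FIRE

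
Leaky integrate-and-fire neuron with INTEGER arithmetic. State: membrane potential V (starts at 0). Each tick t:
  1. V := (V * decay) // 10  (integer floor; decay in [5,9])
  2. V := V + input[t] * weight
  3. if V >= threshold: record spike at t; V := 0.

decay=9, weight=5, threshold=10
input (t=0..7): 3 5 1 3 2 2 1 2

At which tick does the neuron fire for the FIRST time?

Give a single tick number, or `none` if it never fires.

Answer: 0

Derivation:
t=0: input=3 -> V=0 FIRE
t=1: input=5 -> V=0 FIRE
t=2: input=1 -> V=5
t=3: input=3 -> V=0 FIRE
t=4: input=2 -> V=0 FIRE
t=5: input=2 -> V=0 FIRE
t=6: input=1 -> V=5
t=7: input=2 -> V=0 FIRE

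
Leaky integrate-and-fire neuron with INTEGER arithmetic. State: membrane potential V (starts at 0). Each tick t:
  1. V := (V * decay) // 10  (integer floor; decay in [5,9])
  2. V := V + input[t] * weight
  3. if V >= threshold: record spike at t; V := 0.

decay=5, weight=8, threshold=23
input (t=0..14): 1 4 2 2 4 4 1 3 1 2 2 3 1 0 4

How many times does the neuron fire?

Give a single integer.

Answer: 8

Derivation:
t=0: input=1 -> V=8
t=1: input=4 -> V=0 FIRE
t=2: input=2 -> V=16
t=3: input=2 -> V=0 FIRE
t=4: input=4 -> V=0 FIRE
t=5: input=4 -> V=0 FIRE
t=6: input=1 -> V=8
t=7: input=3 -> V=0 FIRE
t=8: input=1 -> V=8
t=9: input=2 -> V=20
t=10: input=2 -> V=0 FIRE
t=11: input=3 -> V=0 FIRE
t=12: input=1 -> V=8
t=13: input=0 -> V=4
t=14: input=4 -> V=0 FIRE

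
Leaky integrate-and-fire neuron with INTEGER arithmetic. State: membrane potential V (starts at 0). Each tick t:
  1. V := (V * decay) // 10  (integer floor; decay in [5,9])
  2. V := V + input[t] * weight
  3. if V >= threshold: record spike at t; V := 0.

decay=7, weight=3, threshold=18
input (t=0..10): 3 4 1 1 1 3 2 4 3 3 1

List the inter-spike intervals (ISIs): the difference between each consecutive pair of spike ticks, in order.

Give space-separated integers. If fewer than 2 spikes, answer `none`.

t=0: input=3 -> V=9
t=1: input=4 -> V=0 FIRE
t=2: input=1 -> V=3
t=3: input=1 -> V=5
t=4: input=1 -> V=6
t=5: input=3 -> V=13
t=6: input=2 -> V=15
t=7: input=4 -> V=0 FIRE
t=8: input=3 -> V=9
t=9: input=3 -> V=15
t=10: input=1 -> V=13

Answer: 6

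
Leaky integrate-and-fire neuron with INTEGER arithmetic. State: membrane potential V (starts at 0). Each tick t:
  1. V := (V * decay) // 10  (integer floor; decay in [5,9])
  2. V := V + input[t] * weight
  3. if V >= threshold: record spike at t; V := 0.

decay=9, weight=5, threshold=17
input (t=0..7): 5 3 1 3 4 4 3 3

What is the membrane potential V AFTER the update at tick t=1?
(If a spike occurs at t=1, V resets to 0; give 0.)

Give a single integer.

Answer: 15

Derivation:
t=0: input=5 -> V=0 FIRE
t=1: input=3 -> V=15
t=2: input=1 -> V=0 FIRE
t=3: input=3 -> V=15
t=4: input=4 -> V=0 FIRE
t=5: input=4 -> V=0 FIRE
t=6: input=3 -> V=15
t=7: input=3 -> V=0 FIRE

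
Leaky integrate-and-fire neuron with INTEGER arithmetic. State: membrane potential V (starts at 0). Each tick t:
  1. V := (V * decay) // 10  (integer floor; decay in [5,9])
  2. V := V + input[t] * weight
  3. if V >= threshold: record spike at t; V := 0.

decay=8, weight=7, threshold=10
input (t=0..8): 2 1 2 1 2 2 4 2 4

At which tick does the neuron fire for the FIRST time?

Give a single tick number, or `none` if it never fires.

t=0: input=2 -> V=0 FIRE
t=1: input=1 -> V=7
t=2: input=2 -> V=0 FIRE
t=3: input=1 -> V=7
t=4: input=2 -> V=0 FIRE
t=5: input=2 -> V=0 FIRE
t=6: input=4 -> V=0 FIRE
t=7: input=2 -> V=0 FIRE
t=8: input=4 -> V=0 FIRE

Answer: 0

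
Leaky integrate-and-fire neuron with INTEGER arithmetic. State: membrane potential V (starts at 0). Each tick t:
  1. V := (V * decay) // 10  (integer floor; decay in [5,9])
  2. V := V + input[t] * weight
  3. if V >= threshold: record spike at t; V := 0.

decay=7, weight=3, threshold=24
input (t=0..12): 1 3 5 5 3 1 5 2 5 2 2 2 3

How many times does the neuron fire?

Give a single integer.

t=0: input=1 -> V=3
t=1: input=3 -> V=11
t=2: input=5 -> V=22
t=3: input=5 -> V=0 FIRE
t=4: input=3 -> V=9
t=5: input=1 -> V=9
t=6: input=5 -> V=21
t=7: input=2 -> V=20
t=8: input=5 -> V=0 FIRE
t=9: input=2 -> V=6
t=10: input=2 -> V=10
t=11: input=2 -> V=13
t=12: input=3 -> V=18

Answer: 2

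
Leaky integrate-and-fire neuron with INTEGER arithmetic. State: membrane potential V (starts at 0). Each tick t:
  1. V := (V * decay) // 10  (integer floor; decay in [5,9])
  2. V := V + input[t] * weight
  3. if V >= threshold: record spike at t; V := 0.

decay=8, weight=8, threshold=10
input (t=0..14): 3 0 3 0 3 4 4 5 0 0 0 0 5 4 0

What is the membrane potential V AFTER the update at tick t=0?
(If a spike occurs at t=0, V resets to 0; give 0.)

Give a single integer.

t=0: input=3 -> V=0 FIRE
t=1: input=0 -> V=0
t=2: input=3 -> V=0 FIRE
t=3: input=0 -> V=0
t=4: input=3 -> V=0 FIRE
t=5: input=4 -> V=0 FIRE
t=6: input=4 -> V=0 FIRE
t=7: input=5 -> V=0 FIRE
t=8: input=0 -> V=0
t=9: input=0 -> V=0
t=10: input=0 -> V=0
t=11: input=0 -> V=0
t=12: input=5 -> V=0 FIRE
t=13: input=4 -> V=0 FIRE
t=14: input=0 -> V=0

Answer: 0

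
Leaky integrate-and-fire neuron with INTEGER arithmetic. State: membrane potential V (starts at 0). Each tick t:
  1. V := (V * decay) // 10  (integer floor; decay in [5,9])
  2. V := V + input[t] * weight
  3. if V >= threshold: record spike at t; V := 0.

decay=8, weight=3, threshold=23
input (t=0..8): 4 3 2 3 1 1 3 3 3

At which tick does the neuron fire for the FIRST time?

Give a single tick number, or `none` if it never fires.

t=0: input=4 -> V=12
t=1: input=3 -> V=18
t=2: input=2 -> V=20
t=3: input=3 -> V=0 FIRE
t=4: input=1 -> V=3
t=5: input=1 -> V=5
t=6: input=3 -> V=13
t=7: input=3 -> V=19
t=8: input=3 -> V=0 FIRE

Answer: 3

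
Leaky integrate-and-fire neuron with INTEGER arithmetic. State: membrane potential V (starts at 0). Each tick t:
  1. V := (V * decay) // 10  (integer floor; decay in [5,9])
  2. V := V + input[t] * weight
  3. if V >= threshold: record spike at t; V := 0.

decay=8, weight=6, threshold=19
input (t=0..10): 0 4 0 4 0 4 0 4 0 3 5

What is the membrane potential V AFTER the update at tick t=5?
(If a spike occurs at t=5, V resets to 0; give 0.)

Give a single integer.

t=0: input=0 -> V=0
t=1: input=4 -> V=0 FIRE
t=2: input=0 -> V=0
t=3: input=4 -> V=0 FIRE
t=4: input=0 -> V=0
t=5: input=4 -> V=0 FIRE
t=6: input=0 -> V=0
t=7: input=4 -> V=0 FIRE
t=8: input=0 -> V=0
t=9: input=3 -> V=18
t=10: input=5 -> V=0 FIRE

Answer: 0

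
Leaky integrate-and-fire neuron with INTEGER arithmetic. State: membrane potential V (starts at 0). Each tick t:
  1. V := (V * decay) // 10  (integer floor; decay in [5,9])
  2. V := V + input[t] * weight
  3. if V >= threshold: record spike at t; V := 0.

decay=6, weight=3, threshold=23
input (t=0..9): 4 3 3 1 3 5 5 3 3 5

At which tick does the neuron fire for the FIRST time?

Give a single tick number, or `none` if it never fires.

t=0: input=4 -> V=12
t=1: input=3 -> V=16
t=2: input=3 -> V=18
t=3: input=1 -> V=13
t=4: input=3 -> V=16
t=5: input=5 -> V=0 FIRE
t=6: input=5 -> V=15
t=7: input=3 -> V=18
t=8: input=3 -> V=19
t=9: input=5 -> V=0 FIRE

Answer: 5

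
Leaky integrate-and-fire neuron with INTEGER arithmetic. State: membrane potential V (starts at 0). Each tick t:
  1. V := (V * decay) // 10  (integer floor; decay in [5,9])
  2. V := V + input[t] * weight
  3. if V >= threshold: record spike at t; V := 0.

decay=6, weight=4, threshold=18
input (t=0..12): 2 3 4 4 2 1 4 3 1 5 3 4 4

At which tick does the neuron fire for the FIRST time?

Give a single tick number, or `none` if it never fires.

t=0: input=2 -> V=8
t=1: input=3 -> V=16
t=2: input=4 -> V=0 FIRE
t=3: input=4 -> V=16
t=4: input=2 -> V=17
t=5: input=1 -> V=14
t=6: input=4 -> V=0 FIRE
t=7: input=3 -> V=12
t=8: input=1 -> V=11
t=9: input=5 -> V=0 FIRE
t=10: input=3 -> V=12
t=11: input=4 -> V=0 FIRE
t=12: input=4 -> V=16

Answer: 2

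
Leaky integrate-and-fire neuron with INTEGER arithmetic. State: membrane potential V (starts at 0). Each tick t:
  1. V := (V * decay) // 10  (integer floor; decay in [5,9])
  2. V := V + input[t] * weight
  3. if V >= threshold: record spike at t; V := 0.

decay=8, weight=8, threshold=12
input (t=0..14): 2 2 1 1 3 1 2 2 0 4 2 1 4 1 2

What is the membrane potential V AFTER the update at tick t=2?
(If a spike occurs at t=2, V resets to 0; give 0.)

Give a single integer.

t=0: input=2 -> V=0 FIRE
t=1: input=2 -> V=0 FIRE
t=2: input=1 -> V=8
t=3: input=1 -> V=0 FIRE
t=4: input=3 -> V=0 FIRE
t=5: input=1 -> V=8
t=6: input=2 -> V=0 FIRE
t=7: input=2 -> V=0 FIRE
t=8: input=0 -> V=0
t=9: input=4 -> V=0 FIRE
t=10: input=2 -> V=0 FIRE
t=11: input=1 -> V=8
t=12: input=4 -> V=0 FIRE
t=13: input=1 -> V=8
t=14: input=2 -> V=0 FIRE

Answer: 8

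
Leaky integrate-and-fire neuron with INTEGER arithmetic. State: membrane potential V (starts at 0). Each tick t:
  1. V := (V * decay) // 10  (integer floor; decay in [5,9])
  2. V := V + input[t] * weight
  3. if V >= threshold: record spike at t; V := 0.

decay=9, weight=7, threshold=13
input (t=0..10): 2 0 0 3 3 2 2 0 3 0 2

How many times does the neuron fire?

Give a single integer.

Answer: 7

Derivation:
t=0: input=2 -> V=0 FIRE
t=1: input=0 -> V=0
t=2: input=0 -> V=0
t=3: input=3 -> V=0 FIRE
t=4: input=3 -> V=0 FIRE
t=5: input=2 -> V=0 FIRE
t=6: input=2 -> V=0 FIRE
t=7: input=0 -> V=0
t=8: input=3 -> V=0 FIRE
t=9: input=0 -> V=0
t=10: input=2 -> V=0 FIRE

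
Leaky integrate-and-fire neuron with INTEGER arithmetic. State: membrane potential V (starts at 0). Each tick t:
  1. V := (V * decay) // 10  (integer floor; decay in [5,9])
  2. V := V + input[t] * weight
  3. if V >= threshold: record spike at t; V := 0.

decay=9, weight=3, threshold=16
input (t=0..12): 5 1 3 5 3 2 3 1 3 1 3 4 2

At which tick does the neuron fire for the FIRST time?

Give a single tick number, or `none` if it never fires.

t=0: input=5 -> V=15
t=1: input=1 -> V=0 FIRE
t=2: input=3 -> V=9
t=3: input=5 -> V=0 FIRE
t=4: input=3 -> V=9
t=5: input=2 -> V=14
t=6: input=3 -> V=0 FIRE
t=7: input=1 -> V=3
t=8: input=3 -> V=11
t=9: input=1 -> V=12
t=10: input=3 -> V=0 FIRE
t=11: input=4 -> V=12
t=12: input=2 -> V=0 FIRE

Answer: 1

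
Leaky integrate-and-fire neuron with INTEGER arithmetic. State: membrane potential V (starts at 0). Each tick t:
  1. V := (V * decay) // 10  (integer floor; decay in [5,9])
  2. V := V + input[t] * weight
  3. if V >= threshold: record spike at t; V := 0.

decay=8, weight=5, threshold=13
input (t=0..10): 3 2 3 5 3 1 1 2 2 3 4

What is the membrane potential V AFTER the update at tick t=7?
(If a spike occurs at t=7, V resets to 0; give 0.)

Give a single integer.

Answer: 0

Derivation:
t=0: input=3 -> V=0 FIRE
t=1: input=2 -> V=10
t=2: input=3 -> V=0 FIRE
t=3: input=5 -> V=0 FIRE
t=4: input=3 -> V=0 FIRE
t=5: input=1 -> V=5
t=6: input=1 -> V=9
t=7: input=2 -> V=0 FIRE
t=8: input=2 -> V=10
t=9: input=3 -> V=0 FIRE
t=10: input=4 -> V=0 FIRE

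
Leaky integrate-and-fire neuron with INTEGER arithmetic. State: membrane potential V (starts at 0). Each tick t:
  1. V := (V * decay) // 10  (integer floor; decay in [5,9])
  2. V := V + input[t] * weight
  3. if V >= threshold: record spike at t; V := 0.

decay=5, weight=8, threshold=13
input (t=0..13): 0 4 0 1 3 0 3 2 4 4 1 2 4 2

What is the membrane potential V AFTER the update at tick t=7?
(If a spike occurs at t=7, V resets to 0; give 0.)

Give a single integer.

t=0: input=0 -> V=0
t=1: input=4 -> V=0 FIRE
t=2: input=0 -> V=0
t=3: input=1 -> V=8
t=4: input=3 -> V=0 FIRE
t=5: input=0 -> V=0
t=6: input=3 -> V=0 FIRE
t=7: input=2 -> V=0 FIRE
t=8: input=4 -> V=0 FIRE
t=9: input=4 -> V=0 FIRE
t=10: input=1 -> V=8
t=11: input=2 -> V=0 FIRE
t=12: input=4 -> V=0 FIRE
t=13: input=2 -> V=0 FIRE

Answer: 0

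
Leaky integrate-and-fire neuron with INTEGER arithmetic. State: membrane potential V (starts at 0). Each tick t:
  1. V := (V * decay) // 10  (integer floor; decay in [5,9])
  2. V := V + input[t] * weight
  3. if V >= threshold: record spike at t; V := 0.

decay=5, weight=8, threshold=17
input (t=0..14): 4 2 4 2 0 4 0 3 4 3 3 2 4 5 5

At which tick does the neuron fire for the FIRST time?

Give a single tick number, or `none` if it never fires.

t=0: input=4 -> V=0 FIRE
t=1: input=2 -> V=16
t=2: input=4 -> V=0 FIRE
t=3: input=2 -> V=16
t=4: input=0 -> V=8
t=5: input=4 -> V=0 FIRE
t=6: input=0 -> V=0
t=7: input=3 -> V=0 FIRE
t=8: input=4 -> V=0 FIRE
t=9: input=3 -> V=0 FIRE
t=10: input=3 -> V=0 FIRE
t=11: input=2 -> V=16
t=12: input=4 -> V=0 FIRE
t=13: input=5 -> V=0 FIRE
t=14: input=5 -> V=0 FIRE

Answer: 0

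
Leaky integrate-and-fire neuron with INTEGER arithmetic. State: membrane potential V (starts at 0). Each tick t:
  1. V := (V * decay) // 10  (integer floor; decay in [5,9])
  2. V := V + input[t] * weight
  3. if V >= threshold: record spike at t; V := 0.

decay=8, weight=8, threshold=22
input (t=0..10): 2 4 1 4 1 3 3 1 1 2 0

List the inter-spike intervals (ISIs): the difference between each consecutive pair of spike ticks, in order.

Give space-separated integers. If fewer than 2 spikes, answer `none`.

t=0: input=2 -> V=16
t=1: input=4 -> V=0 FIRE
t=2: input=1 -> V=8
t=3: input=4 -> V=0 FIRE
t=4: input=1 -> V=8
t=5: input=3 -> V=0 FIRE
t=6: input=3 -> V=0 FIRE
t=7: input=1 -> V=8
t=8: input=1 -> V=14
t=9: input=2 -> V=0 FIRE
t=10: input=0 -> V=0

Answer: 2 2 1 3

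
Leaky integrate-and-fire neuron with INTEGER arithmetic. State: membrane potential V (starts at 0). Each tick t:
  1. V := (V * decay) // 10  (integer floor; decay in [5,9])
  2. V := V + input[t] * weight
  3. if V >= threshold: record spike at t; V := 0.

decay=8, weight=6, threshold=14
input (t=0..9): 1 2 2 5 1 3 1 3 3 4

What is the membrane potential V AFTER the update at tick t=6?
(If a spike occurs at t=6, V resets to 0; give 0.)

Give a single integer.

Answer: 6

Derivation:
t=0: input=1 -> V=6
t=1: input=2 -> V=0 FIRE
t=2: input=2 -> V=12
t=3: input=5 -> V=0 FIRE
t=4: input=1 -> V=6
t=5: input=3 -> V=0 FIRE
t=6: input=1 -> V=6
t=7: input=3 -> V=0 FIRE
t=8: input=3 -> V=0 FIRE
t=9: input=4 -> V=0 FIRE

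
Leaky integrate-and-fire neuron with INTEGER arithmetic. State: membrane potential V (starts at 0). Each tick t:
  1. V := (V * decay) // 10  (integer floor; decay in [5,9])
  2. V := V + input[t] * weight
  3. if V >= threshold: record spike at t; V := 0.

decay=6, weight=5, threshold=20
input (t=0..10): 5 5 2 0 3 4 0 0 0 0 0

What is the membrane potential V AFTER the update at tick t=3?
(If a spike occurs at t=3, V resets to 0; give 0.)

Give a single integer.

t=0: input=5 -> V=0 FIRE
t=1: input=5 -> V=0 FIRE
t=2: input=2 -> V=10
t=3: input=0 -> V=6
t=4: input=3 -> V=18
t=5: input=4 -> V=0 FIRE
t=6: input=0 -> V=0
t=7: input=0 -> V=0
t=8: input=0 -> V=0
t=9: input=0 -> V=0
t=10: input=0 -> V=0

Answer: 6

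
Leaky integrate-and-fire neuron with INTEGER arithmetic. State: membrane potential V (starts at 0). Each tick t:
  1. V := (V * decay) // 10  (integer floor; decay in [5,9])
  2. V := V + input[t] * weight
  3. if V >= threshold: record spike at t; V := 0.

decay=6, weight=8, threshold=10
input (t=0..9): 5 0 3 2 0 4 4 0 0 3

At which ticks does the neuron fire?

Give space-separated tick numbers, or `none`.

Answer: 0 2 3 5 6 9

Derivation:
t=0: input=5 -> V=0 FIRE
t=1: input=0 -> V=0
t=2: input=3 -> V=0 FIRE
t=3: input=2 -> V=0 FIRE
t=4: input=0 -> V=0
t=5: input=4 -> V=0 FIRE
t=6: input=4 -> V=0 FIRE
t=7: input=0 -> V=0
t=8: input=0 -> V=0
t=9: input=3 -> V=0 FIRE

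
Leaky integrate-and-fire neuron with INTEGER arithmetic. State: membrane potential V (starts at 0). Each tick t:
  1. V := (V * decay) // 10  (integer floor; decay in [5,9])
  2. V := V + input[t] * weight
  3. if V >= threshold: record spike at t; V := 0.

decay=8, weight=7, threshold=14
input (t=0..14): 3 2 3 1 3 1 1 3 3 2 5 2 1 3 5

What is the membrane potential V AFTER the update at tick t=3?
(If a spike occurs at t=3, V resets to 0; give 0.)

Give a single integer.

Answer: 7

Derivation:
t=0: input=3 -> V=0 FIRE
t=1: input=2 -> V=0 FIRE
t=2: input=3 -> V=0 FIRE
t=3: input=1 -> V=7
t=4: input=3 -> V=0 FIRE
t=5: input=1 -> V=7
t=6: input=1 -> V=12
t=7: input=3 -> V=0 FIRE
t=8: input=3 -> V=0 FIRE
t=9: input=2 -> V=0 FIRE
t=10: input=5 -> V=0 FIRE
t=11: input=2 -> V=0 FIRE
t=12: input=1 -> V=7
t=13: input=3 -> V=0 FIRE
t=14: input=5 -> V=0 FIRE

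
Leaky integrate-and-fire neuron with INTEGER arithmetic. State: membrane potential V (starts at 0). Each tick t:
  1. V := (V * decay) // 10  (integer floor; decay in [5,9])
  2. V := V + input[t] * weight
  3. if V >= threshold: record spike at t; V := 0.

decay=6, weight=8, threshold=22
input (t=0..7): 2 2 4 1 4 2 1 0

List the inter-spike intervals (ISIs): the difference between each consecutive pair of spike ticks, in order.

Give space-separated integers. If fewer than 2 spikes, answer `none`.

Answer: 1 2

Derivation:
t=0: input=2 -> V=16
t=1: input=2 -> V=0 FIRE
t=2: input=4 -> V=0 FIRE
t=3: input=1 -> V=8
t=4: input=4 -> V=0 FIRE
t=5: input=2 -> V=16
t=6: input=1 -> V=17
t=7: input=0 -> V=10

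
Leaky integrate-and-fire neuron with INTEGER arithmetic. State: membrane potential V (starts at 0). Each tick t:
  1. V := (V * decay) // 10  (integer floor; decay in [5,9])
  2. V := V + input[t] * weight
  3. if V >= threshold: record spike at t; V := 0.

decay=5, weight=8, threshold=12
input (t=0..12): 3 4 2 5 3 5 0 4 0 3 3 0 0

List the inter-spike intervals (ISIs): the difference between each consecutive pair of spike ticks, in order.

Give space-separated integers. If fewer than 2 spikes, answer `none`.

t=0: input=3 -> V=0 FIRE
t=1: input=4 -> V=0 FIRE
t=2: input=2 -> V=0 FIRE
t=3: input=5 -> V=0 FIRE
t=4: input=3 -> V=0 FIRE
t=5: input=5 -> V=0 FIRE
t=6: input=0 -> V=0
t=7: input=4 -> V=0 FIRE
t=8: input=0 -> V=0
t=9: input=3 -> V=0 FIRE
t=10: input=3 -> V=0 FIRE
t=11: input=0 -> V=0
t=12: input=0 -> V=0

Answer: 1 1 1 1 1 2 2 1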